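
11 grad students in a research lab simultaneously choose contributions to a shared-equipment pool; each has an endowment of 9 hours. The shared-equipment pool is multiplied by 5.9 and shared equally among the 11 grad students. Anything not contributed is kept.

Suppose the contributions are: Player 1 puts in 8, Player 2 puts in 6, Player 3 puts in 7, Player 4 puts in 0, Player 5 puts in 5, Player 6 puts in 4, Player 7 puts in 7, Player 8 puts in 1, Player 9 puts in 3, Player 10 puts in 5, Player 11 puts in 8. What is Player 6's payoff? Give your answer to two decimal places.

33.96 hours

Total contributed: 8 + 6 + 7 + 0 + 5 + 4 + 7 + 1 + 3 + 5 + 8 = 54.
Each receives 5.9 × 54 / 11 = 28.96 from the shared-equipment pool.
Player 6 keeps 9 − 4 = 5, so Player 6's payoff is 5 + 28.96 = 33.96.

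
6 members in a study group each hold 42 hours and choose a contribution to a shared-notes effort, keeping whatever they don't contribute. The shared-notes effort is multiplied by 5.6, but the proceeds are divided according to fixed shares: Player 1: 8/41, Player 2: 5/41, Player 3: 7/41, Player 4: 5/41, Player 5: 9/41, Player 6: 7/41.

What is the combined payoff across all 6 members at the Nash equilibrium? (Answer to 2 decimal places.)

638.40 hours

Each unit j contributes comes back to j as 5.6 × (j's share), so j prefers to contribute only if that share exceeds 1/5.6 = 0.1786; otherwise keeping the unit dominates.
Player 1 and Player 5 clear that bar, contributing 42 each; the remaining 4 contribute 0. Total contributed: 84.
The shared-notes effort pays out 5.6 × 84 = 470.40 in total (split across the unequal shares, but the aggregate is all that matters for the group sum).
The 4 free-riders keep 42 each, adding 168. Group total = 168 + 470.40 = 638.40.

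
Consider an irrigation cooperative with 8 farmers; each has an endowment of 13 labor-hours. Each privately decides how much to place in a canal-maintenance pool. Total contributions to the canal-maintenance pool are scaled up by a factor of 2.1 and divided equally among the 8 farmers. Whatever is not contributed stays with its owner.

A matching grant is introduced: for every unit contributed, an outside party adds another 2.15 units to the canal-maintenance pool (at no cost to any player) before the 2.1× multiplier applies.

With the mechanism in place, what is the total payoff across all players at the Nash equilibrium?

104.00 labor-hours

With the mechanism, a contributed unit returns 2.1 × 3.15 / 8 = 0.8269 per unit of net cost — still below 1 — so contributing 0 remains dominant for every player.
Everyone keeps their endowment and the group total is 8 × 13 = 104.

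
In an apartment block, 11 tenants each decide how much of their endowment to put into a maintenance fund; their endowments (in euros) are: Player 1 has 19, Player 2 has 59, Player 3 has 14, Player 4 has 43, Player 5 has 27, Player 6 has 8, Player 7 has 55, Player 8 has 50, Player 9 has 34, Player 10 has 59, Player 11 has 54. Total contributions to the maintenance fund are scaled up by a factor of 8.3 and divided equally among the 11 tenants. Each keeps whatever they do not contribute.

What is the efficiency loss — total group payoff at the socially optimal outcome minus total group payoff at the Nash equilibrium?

3080.60 euros

The private return per contributed unit is 8.3/11 = 0.7545 < 1 for every player regardless of endowment, so the Nash equilibrium is zero contribution and the group total is Σ E_j = 19 + 59 + 14 + 43 + 27 + 8 + 55 + 50 + 34 + 59 + 54 = 422.
Each contributed unit returns 8.300 to the group, so the social optimum is full contribution by everyone: group total = 8.300 × 422 = 3502.60.
Efficiency loss = (8.300 − 1) × 422 = 3080.60.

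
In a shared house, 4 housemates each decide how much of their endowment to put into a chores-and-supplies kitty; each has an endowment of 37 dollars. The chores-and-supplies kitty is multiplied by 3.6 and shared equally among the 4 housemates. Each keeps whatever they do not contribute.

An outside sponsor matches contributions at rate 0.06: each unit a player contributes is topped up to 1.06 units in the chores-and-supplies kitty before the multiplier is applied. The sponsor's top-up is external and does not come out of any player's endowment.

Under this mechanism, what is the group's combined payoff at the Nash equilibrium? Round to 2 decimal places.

148.00 dollars

With the mechanism, a contributed unit returns 3.6 × 1.06 / 4 = 0.9540 per unit of net cost — still below 1 — so contributing 0 remains dominant for every player.
Everyone keeps their endowment and the group total is 4 × 37 = 148.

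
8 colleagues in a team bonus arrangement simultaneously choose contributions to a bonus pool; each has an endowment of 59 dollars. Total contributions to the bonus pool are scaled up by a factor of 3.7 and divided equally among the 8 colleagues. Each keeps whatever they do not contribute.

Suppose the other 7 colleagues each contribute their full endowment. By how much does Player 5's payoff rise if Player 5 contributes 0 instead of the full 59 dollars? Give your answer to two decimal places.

Switching from a contribution of 59 to 0 lets Player 5 keep an extra 59 dollars, but lowers the bonus pool by 59, which costs Player 5 their own share of that drop: 3.7/8 × 59 = 27.29.
Net gain = 59 − 27.29 = 31.71. The private return per contributed unit (0.4625) is below 1, so free-riding is indeed the best response regardless of what the others do.

31.71 dollars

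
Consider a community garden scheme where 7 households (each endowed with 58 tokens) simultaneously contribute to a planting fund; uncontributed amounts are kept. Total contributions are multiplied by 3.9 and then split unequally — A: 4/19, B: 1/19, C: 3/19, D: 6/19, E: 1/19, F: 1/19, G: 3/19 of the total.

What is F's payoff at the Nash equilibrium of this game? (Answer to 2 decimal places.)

69.91 tokens

Player j's private return per contributed unit is 3.9 × (j's share). Contributing is weakly dominant for j when that share is at least 1/3.9 = 0.2564, and contributing 0 is dominant otherwise.
Only D (6/19) clears that bar, contributing 58; the remaining 6 contribute 0. Total contributed: 58.
F keeps 58 and receives 3.9 × 58 × 1/19 = 11.91 from the planting fund, for a payoff of 69.91.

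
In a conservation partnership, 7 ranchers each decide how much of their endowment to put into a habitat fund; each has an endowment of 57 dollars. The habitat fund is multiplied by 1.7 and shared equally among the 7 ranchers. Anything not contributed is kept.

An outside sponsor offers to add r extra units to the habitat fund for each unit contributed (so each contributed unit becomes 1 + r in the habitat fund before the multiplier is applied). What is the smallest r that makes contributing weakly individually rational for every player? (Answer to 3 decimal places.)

With matching at rate r, one contributed unit becomes (1 + r) in the habitat fund and returns 1.7 × (1 + r) / 7 to the contributor.
Setting this equal to 1: 1 + r = 7/1.7 = 4.1176.
So the minimum matching rate is r = 4.1176 − 1 = 3.118.

3.118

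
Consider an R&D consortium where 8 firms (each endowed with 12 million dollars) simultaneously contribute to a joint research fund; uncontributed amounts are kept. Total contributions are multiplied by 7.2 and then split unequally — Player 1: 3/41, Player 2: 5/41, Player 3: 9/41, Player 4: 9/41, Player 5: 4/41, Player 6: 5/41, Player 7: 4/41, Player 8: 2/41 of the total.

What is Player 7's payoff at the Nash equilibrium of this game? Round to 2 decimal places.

Player j's private return per contributed unit is 7.2 × (j's share). Contributing is weakly dominant for j when that share is at least 1/7.2 = 0.1389, and contributing 0 is dominant otherwise.
Player 3 and Player 4 clear that bar, contributing 12 each; the remaining 6 contribute 0. Total contributed: 24.
Player 7 keeps 12 and receives 7.2 × 24 × 4/41 = 16.86 from the joint research fund, for a payoff of 28.86.

28.86 million dollars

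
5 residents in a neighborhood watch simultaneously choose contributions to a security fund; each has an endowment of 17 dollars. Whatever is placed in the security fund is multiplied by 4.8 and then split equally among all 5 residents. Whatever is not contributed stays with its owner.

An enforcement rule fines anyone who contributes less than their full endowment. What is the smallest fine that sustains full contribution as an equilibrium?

0.68 dollars

Given the others contribute fully, the best deviation is to contribute 0 (any partial contribution still incurs the fine and gives up units whose private return 0.9600 is below 1).
Deviating from 17 to 0 saves 17 dollars but forfeits the deviator's share of the drop in the security fund: 4.8/5 × 17 = 16.32.
So the deviation gain is 17 − 16.32 = 0.68, and the fine must be at least 0.68 dollars to wipe it out.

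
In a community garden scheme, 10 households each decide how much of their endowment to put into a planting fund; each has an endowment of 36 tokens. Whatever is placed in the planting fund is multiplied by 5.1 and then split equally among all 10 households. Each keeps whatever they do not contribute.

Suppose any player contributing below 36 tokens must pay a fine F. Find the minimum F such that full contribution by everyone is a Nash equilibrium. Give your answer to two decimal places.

17.64 tokens

Given the others contribute fully, the best deviation is to contribute 0 (any partial contribution still incurs the fine and gives up units whose private return 0.5100 is below 1).
Deviating from 36 to 0 saves 36 tokens but forfeits the deviator's share of the drop in the planting fund: 5.1/10 × 36 = 18.36.
So the deviation gain is 36 − 18.36 = 17.64, and the fine must be at least 17.64 tokens to wipe it out.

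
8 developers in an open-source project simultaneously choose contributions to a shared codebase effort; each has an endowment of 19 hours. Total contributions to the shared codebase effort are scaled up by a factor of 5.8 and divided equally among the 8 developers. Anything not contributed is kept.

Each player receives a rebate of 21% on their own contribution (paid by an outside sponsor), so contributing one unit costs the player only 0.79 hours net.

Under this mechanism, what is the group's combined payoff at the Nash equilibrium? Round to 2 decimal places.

152.00 hours

With the mechanism, a contributed unit returns (5.8/8) / 0.79 = 0.9177 per unit of net cost — still below 1 — so contributing 0 remains dominant for every player.
At the Nash equilibrium no one contributes; group total payoff = 8 × 19 = 152.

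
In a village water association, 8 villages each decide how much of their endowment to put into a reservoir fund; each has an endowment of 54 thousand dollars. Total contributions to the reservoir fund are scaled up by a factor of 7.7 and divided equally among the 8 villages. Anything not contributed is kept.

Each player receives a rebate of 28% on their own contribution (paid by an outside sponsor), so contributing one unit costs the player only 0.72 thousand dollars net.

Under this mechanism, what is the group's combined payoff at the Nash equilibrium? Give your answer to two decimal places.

3447.36 thousand dollars

Under the mechanism each unit contributed yields (7.7/8) / 0.72 = 1.3368 back to its contributor per unit of net cost, which exceeds 1, making full contribution the dominant choice for everyone.
At the Nash equilibrium everyone contributes 54. Group total payoff = 8 × (54 × 0.28 + 7.7 × 54) = 3447.36.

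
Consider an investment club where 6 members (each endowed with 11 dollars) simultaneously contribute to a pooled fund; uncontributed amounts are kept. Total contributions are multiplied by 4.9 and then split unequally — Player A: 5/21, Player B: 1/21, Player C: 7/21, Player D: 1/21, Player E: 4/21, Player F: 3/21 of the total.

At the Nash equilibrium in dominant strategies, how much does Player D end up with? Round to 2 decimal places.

A player with share s gets back 4.9·s per unit contributed, so full contribution is dominant for anyone with s > 1/4.9 = 0.2041 and zero contribution is dominant for anyone below.
Player A and Player C clear that bar, contributing 11 each; the remaining 4 contribute 0. Total contributed: 22.
Player D keeps 11 and receives 4.9 × 22 × 1/21 = 5.13 from the pooled fund, for a payoff of 16.13.

16.13 dollars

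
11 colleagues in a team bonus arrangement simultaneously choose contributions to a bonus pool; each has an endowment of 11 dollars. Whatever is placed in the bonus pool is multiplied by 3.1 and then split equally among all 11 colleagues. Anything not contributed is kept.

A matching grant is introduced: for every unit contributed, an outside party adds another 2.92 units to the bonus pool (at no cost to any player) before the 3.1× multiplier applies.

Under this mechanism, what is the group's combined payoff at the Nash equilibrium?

1470.39 dollars

The effective private return per unit is now 3.1 × 3.92 / 11 = 1.1047 > 1, so every player's dominant strategy flips to full contribution.
So the Nash equilibrium is full contribution by all 11; the group earns 3.1 × 3.92 × 121 = 1470.39.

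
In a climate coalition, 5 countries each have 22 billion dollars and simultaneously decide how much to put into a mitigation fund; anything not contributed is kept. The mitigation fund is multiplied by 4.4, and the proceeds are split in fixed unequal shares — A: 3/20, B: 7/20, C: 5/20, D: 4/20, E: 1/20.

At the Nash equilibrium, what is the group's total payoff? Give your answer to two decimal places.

A player with share s gets back 4.4·s per unit contributed, so full contribution is dominant for anyone with s > 1/4.4 = 0.2273 and zero contribution is dominant for anyone below.
The shares above 0.2273 belong to B and C, contributing 22 each; the remaining 3 contribute 0. Total contributed: 44.
The mitigation fund pays out 4.4 × 44 = 193.60 in total (split across the unequal shares, but the aggregate is all that matters for the group sum).
The 3 free-riders keep 22 each, adding 66. Group total = 66 + 193.60 = 259.60.

259.60 billion dollars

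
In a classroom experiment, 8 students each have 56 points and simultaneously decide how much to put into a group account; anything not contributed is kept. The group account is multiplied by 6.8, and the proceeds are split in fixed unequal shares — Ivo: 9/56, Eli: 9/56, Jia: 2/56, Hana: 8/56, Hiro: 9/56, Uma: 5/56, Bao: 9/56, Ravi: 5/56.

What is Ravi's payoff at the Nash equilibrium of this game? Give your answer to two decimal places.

192.00 points

For player j, contributing a unit is worthwhile iff 6.8 × (j's share) ≥ 1, i.e. iff j's share is at least 0.1471.
Ivo, Eli, Hiro and Bao are above the threshold, contributing 56 each; the remaining 4 contribute 0. Total contributed: 224.
Ravi keeps 56 and receives 6.8 × 224 × 5/56 = 136.00 from the group account, for a payoff of 192.00.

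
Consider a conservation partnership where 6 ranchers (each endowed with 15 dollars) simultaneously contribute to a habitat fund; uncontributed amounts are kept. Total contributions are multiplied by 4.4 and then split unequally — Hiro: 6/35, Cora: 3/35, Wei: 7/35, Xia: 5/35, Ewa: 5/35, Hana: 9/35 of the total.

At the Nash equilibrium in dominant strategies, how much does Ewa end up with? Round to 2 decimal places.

For player j, contributing a unit is worthwhile iff 4.4 × (j's share) ≥ 1, i.e. iff j's share is at least 0.2273.
The only share above 0.2273 is Hana's 9/35, contributing 15; the remaining 5 contribute 0. Total contributed: 15.
Ewa keeps 15 and receives 4.4 × 15 × 5/35 = 9.43 from the habitat fund, for a payoff of 24.43.

24.43 dollars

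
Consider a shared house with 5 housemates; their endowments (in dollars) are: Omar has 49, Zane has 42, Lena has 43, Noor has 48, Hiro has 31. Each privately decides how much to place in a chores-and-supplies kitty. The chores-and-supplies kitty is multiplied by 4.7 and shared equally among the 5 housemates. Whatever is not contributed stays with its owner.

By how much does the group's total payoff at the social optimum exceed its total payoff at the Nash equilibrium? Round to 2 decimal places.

788.10 dollars

The private return per contributed unit is 4.7/5 = 0.9400 < 1 for every player regardless of endowment, so the Nash equilibrium is zero contribution and the group total is Σ E_j = 49 + 42 + 43 + 48 + 31 = 213.
Each contributed unit returns 4.700 to the group, so the social optimum is full contribution by everyone: group total = 4.700 × 213 = 1001.10.
Efficiency loss = (4.700 − 1) × 213 = 788.10.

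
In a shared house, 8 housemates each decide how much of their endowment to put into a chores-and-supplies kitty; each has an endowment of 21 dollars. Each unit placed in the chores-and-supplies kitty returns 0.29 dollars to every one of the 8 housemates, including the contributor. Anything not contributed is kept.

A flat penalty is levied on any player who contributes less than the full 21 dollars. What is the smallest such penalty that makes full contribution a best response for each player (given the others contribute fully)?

14.91 dollars

Given the others contribute fully, the best deviation is to contribute 0 (any partial contribution still incurs the fine and gives up units whose private return 0.29 is below 1).
Deviating from 21 to 0 saves 21 dollars but forfeits the deviator's share of the drop in the chores-and-supplies kitty: 0.29 × 21 = 6.09.
So the deviation gain is 21 − 6.09 = 14.91, and the fine must be at least 14.91 dollars to wipe it out.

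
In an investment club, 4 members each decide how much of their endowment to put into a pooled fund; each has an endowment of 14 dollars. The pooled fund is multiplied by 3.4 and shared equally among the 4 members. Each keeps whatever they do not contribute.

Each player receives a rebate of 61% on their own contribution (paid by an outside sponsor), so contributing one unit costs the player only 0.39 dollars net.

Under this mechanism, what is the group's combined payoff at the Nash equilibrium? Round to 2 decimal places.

Under the mechanism each unit contributed yields (3.4/4) / 0.39 = 2.1795 back to its contributor per unit of net cost, which exceeds 1, making full contribution the dominant choice for everyone.
So the Nash equilibrium is full contribution by all 4; the group earns 4 × (14 × 0.61 + 3.4 × 14) = 224.56.

224.56 dollars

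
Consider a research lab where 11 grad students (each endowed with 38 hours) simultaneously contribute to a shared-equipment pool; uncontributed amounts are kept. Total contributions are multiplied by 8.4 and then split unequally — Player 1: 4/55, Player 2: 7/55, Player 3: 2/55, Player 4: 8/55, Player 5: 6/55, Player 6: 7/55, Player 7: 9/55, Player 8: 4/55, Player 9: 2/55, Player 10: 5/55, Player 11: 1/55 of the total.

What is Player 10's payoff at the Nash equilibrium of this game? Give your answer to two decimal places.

154.07 hours

A player with share s gets back 8.4·s per unit contributed, so full contribution is dominant for anyone with s > 1/8.4 = 0.1190 and zero contribution is dominant for anyone below.
The shares above 0.1190 belong to Player 2, Player 4, Player 6 and Player 7, contributing 38 each; the remaining 7 contribute 0. Total contributed: 152.
Player 10 keeps 38 and receives 8.4 × 152 × 5/55 = 116.07 from the shared-equipment pool, for a payoff of 154.07.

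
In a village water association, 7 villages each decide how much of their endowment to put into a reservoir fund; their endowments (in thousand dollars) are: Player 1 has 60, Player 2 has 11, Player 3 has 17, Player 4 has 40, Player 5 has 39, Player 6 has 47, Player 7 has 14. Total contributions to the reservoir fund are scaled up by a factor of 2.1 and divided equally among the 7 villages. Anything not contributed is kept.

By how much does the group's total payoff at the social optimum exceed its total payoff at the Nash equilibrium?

The private return per contributed unit is 2.1/7 = 0.3000 < 1 for every player regardless of endowment, so the Nash equilibrium is zero contribution and the group total is Σ E_j = 60 + 11 + 17 + 40 + 39 + 47 + 14 = 228.
Each contributed unit returns 2.100 to the group, so the social optimum is full contribution by everyone: group total = 2.100 × 228 = 478.80.
Efficiency loss = (2.100 − 1) × 228 = 250.80.

250.80 thousand dollars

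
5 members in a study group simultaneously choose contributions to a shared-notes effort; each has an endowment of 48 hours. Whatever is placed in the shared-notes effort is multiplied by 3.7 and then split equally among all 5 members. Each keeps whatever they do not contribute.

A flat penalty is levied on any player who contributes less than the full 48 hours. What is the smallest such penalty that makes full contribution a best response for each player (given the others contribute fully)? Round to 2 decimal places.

Given the others contribute fully, the best deviation is to contribute 0 (any partial contribution still incurs the fine and gives up units whose private return 0.7400 is below 1).
Deviating from 48 to 0 saves 48 hours but forfeits the deviator's share of the drop in the shared-notes effort: 3.7/5 × 48 = 35.52.
So the deviation gain is 48 − 35.52 = 12.48, and the fine must be at least 12.48 hours to wipe it out.

12.48 hours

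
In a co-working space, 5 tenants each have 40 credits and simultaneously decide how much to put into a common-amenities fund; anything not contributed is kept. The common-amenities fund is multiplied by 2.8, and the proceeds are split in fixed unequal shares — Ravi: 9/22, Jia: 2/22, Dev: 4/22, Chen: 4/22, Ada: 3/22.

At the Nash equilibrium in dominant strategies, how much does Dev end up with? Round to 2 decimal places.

60.36 credits

A player with share s gets back 2.8·s per unit contributed, so full contribution is dominant for anyone with s > 1/2.8 = 0.3571 and zero contribution is dominant for anyone below.
Ravi alone (share 9/22) is above the threshold, contributing 40; the remaining 4 contribute 0. Total contributed: 40.
Dev keeps 40 and receives 2.8 × 40 × 4/22 = 20.36 from the common-amenities fund, for a payoff of 60.36.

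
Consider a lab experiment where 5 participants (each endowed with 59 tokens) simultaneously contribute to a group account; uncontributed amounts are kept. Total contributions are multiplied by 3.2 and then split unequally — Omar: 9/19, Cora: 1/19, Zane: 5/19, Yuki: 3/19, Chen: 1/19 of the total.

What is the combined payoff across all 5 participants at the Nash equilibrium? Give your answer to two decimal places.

A player with share s gets back 3.2·s per unit contributed, so full contribution is dominant for anyone with s > 1/3.2 = 0.3125 and zero contribution is dominant for anyone below.
Omar alone (share 9/19) is above the threshold, contributing 59; the remaining 4 contribute 0. Total contributed: 59.
The group account pays out 3.2 × 59 = 188.80 in total (split across the unequal shares, but the aggregate is all that matters for the group sum).
The 4 free-riders keep 59 each, adding 236. Group total = 236 + 188.80 = 424.80.

424.80 tokens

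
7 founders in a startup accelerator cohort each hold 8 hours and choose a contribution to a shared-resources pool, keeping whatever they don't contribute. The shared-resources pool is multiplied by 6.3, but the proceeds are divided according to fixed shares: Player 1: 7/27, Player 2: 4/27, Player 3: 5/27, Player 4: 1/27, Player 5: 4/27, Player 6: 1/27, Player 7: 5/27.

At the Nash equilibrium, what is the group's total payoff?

183.20 hours

A player with share s gets back 6.3·s per unit contributed, so full contribution is dominant for anyone with s > 1/6.3 = 0.1587 and zero contribution is dominant for anyone below.
Player 1, Player 3 and Player 7 are above the threshold, contributing 8 each; the remaining 4 contribute 0. Total contributed: 24.
The shared-resources pool pays out 6.3 × 24 = 151.20 in total (split across the unequal shares, but the aggregate is all that matters for the group sum).
The 4 free-riders keep 8 each, adding 32. Group total = 32 + 151.20 = 183.20.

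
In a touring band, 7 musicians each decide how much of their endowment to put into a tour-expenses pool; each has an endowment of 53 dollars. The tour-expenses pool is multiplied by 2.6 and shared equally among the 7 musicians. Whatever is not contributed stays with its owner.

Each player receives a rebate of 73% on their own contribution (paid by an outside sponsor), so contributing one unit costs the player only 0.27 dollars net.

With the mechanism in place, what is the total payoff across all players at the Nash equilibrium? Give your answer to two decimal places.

Under the mechanism each unit contributed yields (2.6/7) / 0.27 = 1.3757 back to its contributor per unit of net cost, which exceeds 1, making full contribution the dominant choice for everyone.
At the Nash equilibrium everyone contributes 53. Group total payoff = 7 × (53 × 0.73 + 2.6 × 53) = 1235.43.

1235.43 dollars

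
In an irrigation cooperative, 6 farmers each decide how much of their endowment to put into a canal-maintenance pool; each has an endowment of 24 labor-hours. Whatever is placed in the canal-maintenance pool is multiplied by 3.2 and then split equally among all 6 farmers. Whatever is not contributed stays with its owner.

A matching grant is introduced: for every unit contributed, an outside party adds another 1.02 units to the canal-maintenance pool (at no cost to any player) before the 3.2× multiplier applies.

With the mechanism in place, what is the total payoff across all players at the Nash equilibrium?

930.82 labor-hours

The effective private return per unit is now 3.2 × 2.02 / 6 = 1.0773 > 1, so every player's dominant strategy flips to full contribution.
At the Nash equilibrium everyone contributes 24. Group total payoff = 3.2 × 2.02 × 144 = 930.82.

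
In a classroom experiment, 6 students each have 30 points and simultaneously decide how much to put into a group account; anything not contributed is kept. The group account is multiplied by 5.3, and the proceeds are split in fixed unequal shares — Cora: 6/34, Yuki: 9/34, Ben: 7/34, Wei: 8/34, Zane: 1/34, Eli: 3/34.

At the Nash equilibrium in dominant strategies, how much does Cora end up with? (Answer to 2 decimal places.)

A player with share s gets back 5.3·s per unit contributed, so full contribution is dominant for anyone with s > 1/5.3 = 0.1887 and zero contribution is dominant for anyone below.
The shares above 0.1887 belong to Yuki, Ben and Wei, contributing 30 each; the remaining 3 contribute 0. Total contributed: 90.
Cora keeps 30 and receives 5.3 × 90 × 6/34 = 84.18 from the group account, for a payoff of 114.18.

114.18 points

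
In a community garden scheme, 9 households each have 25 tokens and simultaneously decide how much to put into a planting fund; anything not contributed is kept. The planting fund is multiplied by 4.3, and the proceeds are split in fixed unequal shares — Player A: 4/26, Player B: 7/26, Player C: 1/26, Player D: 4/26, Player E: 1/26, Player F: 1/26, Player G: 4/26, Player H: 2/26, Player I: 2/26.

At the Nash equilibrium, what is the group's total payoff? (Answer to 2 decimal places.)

307.50 tokens

Player j's private return per contributed unit is 4.3 × (j's share). Contributing is weakly dominant for j when that share is at least 1/4.3 = 0.2326, and contributing 0 is dominant otherwise.
The only share above 0.2326 is Player B's 7/26, contributing 25; the remaining 8 contribute 0. Total contributed: 25.
The planting fund pays out 4.3 × 25 = 107.50 in total (split across the unequal shares, but the aggregate is all that matters for the group sum).
The 8 free-riders keep 25 each, adding 200. Group total = 200 + 107.50 = 307.50.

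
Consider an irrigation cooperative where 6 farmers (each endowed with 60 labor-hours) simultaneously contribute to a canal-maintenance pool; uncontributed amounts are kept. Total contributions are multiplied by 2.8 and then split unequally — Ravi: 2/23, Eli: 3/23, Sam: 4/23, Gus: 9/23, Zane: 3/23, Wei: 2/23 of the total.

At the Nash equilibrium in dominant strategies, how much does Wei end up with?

Each unit j contributes comes back to j as 2.8 × (j's share), so j prefers to contribute only if that share exceeds 1/2.8 = 0.3571; otherwise keeping the unit dominates.
The only share above 0.3571 is Gus's 9/23, contributing 60; the remaining 5 contribute 0. Total contributed: 60.
Wei keeps 60 and receives 2.8 × 60 × 2/23 = 14.61 from the canal-maintenance pool, for a payoff of 74.61.

74.61 labor-hours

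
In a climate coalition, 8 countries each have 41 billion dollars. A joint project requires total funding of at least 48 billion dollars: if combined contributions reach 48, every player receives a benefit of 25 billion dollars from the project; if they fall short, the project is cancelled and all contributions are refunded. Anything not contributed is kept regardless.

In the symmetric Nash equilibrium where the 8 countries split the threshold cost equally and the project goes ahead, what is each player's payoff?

60 billion dollars

Equal share of the threshold: 48/8 = 6.
At this profile no one gains by cutting their contribution: any cut drops the total below 48, the project is cancelled, contributions are refunded, and the deviator ends with 41, which is less than 41 − 6 + 25 = 60. Contributing more than 6 just wastes the excess. So contributing exactly 6 is a best response.
Each player's payoff: 41 − 6 + 25 = 60.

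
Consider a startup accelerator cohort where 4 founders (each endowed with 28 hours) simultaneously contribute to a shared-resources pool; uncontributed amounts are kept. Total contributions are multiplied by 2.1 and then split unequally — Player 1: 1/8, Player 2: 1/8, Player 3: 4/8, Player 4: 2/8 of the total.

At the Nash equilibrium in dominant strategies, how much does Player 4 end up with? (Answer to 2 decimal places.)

42.70 hours

For player j, contributing a unit is worthwhile iff 2.1 × (j's share) ≥ 1, i.e. iff j's share is at least 0.4762.
Player 3 alone (share 4/8) is above the threshold, contributing 28; the remaining 3 contribute 0. Total contributed: 28.
Player 4 keeps 28 and receives 2.1 × 28 × 2/8 = 14.70 from the shared-resources pool, for a payoff of 42.70.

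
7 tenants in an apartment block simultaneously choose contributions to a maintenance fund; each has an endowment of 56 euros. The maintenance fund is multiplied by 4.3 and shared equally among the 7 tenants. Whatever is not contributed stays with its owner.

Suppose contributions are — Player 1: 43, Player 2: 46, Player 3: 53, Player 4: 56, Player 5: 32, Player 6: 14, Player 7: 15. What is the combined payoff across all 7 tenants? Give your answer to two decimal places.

1246.70 euros

Total contributed: 43 + 46 + 53 + 56 + 32 + 14 + 15 = 259; total kept: 7 × 56 − 259 = 133.
The maintenance fund pays out 4.3 × 259 = 1113.70 in aggregate.
Group total = 133 + 1113.70 = 1246.70.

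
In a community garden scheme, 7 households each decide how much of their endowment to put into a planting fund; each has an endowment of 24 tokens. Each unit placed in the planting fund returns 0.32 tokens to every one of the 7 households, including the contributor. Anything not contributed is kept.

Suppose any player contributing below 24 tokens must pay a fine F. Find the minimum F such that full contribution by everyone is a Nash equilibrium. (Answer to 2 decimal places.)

Given the others contribute fully, the best deviation is to contribute 0 (any partial contribution still incurs the fine and gives up units whose private return 0.32 is below 1).
Deviating from 24 to 0 saves 24 tokens but forfeits the deviator's share of the drop in the planting fund: 0.32 × 24 = 7.68.
So the deviation gain is 24 − 7.68 = 16.32, and the fine must be at least 16.32 tokens to wipe it out.

16.32 tokens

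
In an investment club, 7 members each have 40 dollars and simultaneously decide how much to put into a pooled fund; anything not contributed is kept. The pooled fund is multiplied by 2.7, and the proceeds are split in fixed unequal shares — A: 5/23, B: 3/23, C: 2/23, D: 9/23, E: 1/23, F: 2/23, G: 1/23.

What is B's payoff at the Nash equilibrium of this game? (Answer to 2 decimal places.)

A player with share s gets back 2.7·s per unit contributed, so full contribution is dominant for anyone with s > 1/2.7 = 0.3704 and zero contribution is dominant for anyone below.
D alone (share 9/23) is above the threshold, contributing 40; the remaining 6 contribute 0. Total contributed: 40.
B keeps 40 and receives 2.7 × 40 × 3/23 = 14.09 from the pooled fund, for a payoff of 54.09.

54.09 dollars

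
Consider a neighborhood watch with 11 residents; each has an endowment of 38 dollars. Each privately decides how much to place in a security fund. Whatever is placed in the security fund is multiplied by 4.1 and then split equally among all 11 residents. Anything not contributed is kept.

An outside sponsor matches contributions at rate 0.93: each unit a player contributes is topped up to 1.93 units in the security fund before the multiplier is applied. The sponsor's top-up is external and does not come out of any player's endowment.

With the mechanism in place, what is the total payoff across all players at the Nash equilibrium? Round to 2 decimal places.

The effective private return is 4.1 × 1.93 / 11 = 0.7194, which is still under 1, so the mechanism doesn't change anyone's dominant strategy: zero contribution.
At the Nash equilibrium no one contributes; group total payoff = 11 × 38 = 418.

418.00 dollars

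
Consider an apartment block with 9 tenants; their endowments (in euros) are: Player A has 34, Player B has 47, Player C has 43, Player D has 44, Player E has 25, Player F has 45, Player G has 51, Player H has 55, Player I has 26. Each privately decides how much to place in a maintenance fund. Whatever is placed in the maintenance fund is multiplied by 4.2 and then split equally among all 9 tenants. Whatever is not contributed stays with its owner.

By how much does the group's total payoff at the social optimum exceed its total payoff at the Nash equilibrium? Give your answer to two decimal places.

1184.00 euros

The private return per contributed unit is 4.2/9 = 0.4667 < 1 for every player regardless of endowment, so the Nash equilibrium is zero contribution and the group total is Σ E_j = 34 + 47 + 43 + 44 + 25 + 45 + 51 + 55 + 26 = 370.
Each contributed unit returns 4.200 to the group, so the social optimum is full contribution by everyone: group total = 4.200 × 370 = 1554.00.
Efficiency loss = (4.200 − 1) × 370 = 1184.00.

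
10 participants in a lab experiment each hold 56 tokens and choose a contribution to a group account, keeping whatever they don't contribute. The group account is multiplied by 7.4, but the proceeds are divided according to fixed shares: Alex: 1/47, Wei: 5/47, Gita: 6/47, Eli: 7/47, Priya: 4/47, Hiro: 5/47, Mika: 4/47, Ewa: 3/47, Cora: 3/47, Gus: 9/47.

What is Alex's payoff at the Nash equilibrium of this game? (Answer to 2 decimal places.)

A player with share s gets back 7.4·s per unit contributed, so full contribution is dominant for anyone with s > 1/7.4 = 0.1351 and zero contribution is dominant for anyone below.
Eli and Gus clear that bar, contributing 56 each; the remaining 8 contribute 0. Total contributed: 112.
Alex keeps 56 and receives 7.4 × 112 × 1/47 = 17.63 from the group account, for a payoff of 73.63.

73.63 tokens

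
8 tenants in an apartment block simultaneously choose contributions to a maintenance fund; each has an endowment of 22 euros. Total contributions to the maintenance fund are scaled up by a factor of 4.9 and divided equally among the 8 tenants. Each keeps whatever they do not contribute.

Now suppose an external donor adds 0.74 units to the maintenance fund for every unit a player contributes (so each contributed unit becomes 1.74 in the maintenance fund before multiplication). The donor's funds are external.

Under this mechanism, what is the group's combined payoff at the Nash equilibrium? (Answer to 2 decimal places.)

The effective private return per unit is now 4.9 × 1.74 / 8 = 1.0658 > 1, so every player's dominant strategy flips to full contribution.
At the Nash equilibrium everyone contributes 22. Group total payoff = 4.9 × 1.74 × 176 = 1500.58.

1500.58 euros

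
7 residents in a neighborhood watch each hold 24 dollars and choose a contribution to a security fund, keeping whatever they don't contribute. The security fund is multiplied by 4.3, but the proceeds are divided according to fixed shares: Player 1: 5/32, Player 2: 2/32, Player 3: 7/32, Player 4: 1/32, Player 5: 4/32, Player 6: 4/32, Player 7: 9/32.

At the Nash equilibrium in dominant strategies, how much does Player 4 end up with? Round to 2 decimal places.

27.23 dollars

A player with share s gets back 4.3·s per unit contributed, so full contribution is dominant for anyone with s > 1/4.3 = 0.2326 and zero contribution is dominant for anyone below.
Only Player 7 (9/32) clears that bar, contributing 24; the remaining 6 contribute 0. Total contributed: 24.
Player 4 keeps 24 and receives 4.3 × 24 × 1/32 = 3.23 from the security fund, for a payoff of 27.23.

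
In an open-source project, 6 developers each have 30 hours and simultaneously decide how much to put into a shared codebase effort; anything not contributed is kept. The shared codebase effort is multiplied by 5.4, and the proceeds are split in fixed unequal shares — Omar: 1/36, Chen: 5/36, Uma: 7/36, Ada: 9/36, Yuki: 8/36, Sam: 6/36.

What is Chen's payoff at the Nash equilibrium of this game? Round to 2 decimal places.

Player j's private return per contributed unit is 5.4 × (j's share). Contributing is weakly dominant for j when that share is at least 1/5.4 = 0.1852, and contributing 0 is dominant otherwise.
Uma, Ada and Yuki clear that bar, contributing 30 each; the remaining 3 contribute 0. Total contributed: 90.
Chen keeps 30 and receives 5.4 × 90 × 5/36 = 67.50 from the shared codebase effort, for a payoff of 97.50.

97.50 hours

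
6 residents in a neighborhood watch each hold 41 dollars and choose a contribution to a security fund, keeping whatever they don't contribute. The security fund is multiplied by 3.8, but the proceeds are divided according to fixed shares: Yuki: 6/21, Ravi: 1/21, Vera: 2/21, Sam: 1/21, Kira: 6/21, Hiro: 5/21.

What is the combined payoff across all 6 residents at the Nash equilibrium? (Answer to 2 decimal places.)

475.60 dollars

For player j, contributing a unit is worthwhile iff 3.8 × (j's share) ≥ 1, i.e. iff j's share is at least 0.2632.
Yuki and Kira clear that bar, contributing 41 each; the remaining 4 contribute 0. Total contributed: 82.
The security fund pays out 3.8 × 82 = 311.60 in total (split across the unequal shares, but the aggregate is all that matters for the group sum).
The 4 free-riders keep 41 each, adding 164. Group total = 164 + 311.60 = 475.60.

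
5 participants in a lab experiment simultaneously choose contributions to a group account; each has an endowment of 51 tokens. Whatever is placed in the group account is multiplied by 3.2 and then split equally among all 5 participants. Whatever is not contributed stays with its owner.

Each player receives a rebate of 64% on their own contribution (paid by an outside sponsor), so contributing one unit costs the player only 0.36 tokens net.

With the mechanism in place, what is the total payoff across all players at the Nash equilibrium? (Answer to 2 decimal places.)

With the mechanism, a contributed unit returns (3.2/5) / 0.36 = 1.7778 per unit of net cost to the contributor — now above 1 — so contributing fully is weakly dominant for every player.
At the Nash equilibrium everyone contributes 51. Group total payoff = 5 × (51 × 0.64 + 3.2 × 51) = 979.20.

979.20 tokens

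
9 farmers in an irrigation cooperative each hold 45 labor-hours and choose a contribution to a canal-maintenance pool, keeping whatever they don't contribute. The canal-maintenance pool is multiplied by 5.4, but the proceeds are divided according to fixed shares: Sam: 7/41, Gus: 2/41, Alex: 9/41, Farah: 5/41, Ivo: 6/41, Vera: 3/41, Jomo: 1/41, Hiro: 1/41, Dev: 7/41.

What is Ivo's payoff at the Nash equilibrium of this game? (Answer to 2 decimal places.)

80.56 labor-hours

Each unit j contributes comes back to j as 5.4 × (j's share), so j prefers to contribute only if that share exceeds 1/5.4 = 0.1852; otherwise keeping the unit dominates.
Alex alone (share 9/41) is above the threshold, contributing 45; the remaining 8 contribute 0. Total contributed: 45.
Ivo keeps 45 and receives 5.4 × 45 × 6/41 = 35.56 from the canal-maintenance pool, for a payoff of 80.56.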